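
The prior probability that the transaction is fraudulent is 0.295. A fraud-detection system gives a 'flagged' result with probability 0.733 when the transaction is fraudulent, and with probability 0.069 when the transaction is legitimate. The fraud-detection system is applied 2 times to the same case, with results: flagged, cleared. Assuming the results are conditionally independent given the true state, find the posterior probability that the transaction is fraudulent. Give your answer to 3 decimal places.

Let H be the event that the transaction is fraudulent; start with P(H) = 0.295. P('flagged'|H) = 0.733, P('flagged'|¬H) = 0.069.
Update on result 1 ('flagged'): P(H) ← 0.733·0.2950 / (0.733·0.2950 + 0.069·0.7050) = 0.21623/0.26488 = 0.8164.
Update on result 2 ('cleared'): P(H) ← 0.267·0.8164 / (0.267·0.8164 + 0.931·0.1836) = 0.21797/0.38894 = 0.5604.

Posterior P(H) ≈ 0.560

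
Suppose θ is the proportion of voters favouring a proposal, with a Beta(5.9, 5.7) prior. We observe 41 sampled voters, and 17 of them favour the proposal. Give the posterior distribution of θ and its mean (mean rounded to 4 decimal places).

Observing 17 successes and 24 failures updates Beta(5.9, 5.7) by adding the success and failure counts to the two shape parameters: α = 5.9+17 = 22.9, β = 5.7+24 = 29.7.
Posterior mean = α/(α+β) = 22.9/52.6 = 0.4354.

Posterior: Beta(22.9, 29.7); mean ≈ 0.4354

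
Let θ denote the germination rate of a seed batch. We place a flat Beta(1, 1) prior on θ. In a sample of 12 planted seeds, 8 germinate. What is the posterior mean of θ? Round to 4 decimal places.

Observing 8 successes and 4 failures updates Beta(1, 1) by adding the success and failure counts to the two shape parameters: α = 1+8 = 9, β = 1+4 = 5.
Posterior mean = α/(α+β) = 9/14 = 0.6429.

Posterior mean ≈ 0.6429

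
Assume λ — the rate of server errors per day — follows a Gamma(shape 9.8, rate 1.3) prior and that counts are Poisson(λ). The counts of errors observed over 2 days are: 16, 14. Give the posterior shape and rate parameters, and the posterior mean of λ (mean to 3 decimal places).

Posterior: Gamma(shape=39.8, rate=3.3); mean ≈ 12.061

The Poisson likelihood adds the total count to the shape and the number of exposure periods to the rate. Here ∑xᵢ = 30 and n = 2, so shape 9.8→39.8 and rate 1.3→3.3.
Posterior mean = shape/rate = 39.8/3.3 = 12.061.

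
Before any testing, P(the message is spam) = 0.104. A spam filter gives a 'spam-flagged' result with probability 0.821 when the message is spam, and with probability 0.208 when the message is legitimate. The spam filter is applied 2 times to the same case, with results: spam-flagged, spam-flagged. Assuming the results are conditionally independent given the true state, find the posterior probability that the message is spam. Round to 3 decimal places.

Let H be the event that the message is spam; start with P(H) = 0.104. P('spam-flagged'|H) = 0.821, P('spam-flagged'|¬H) = 0.208.
Update on result 1 ('spam-flagged'): P(H) ← 0.821·0.1040 / (0.821·0.1040 + 0.208·0.8960) = 0.085384/0.27175 = 0.3142.
Update on result 2 ('spam-flagged'): P(H) ← 0.821·0.3142 / (0.821·0.3142 + 0.208·0.6858) = 0.25796/0.40060 = 0.6439.

Posterior P(H) ≈ 0.644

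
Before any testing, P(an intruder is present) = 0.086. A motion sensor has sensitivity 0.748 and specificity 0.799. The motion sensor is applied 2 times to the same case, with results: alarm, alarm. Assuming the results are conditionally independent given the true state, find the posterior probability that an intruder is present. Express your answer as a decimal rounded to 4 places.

With H the event that an intruder is present, the joint likelihood of the observed sequence is P(data|H) = 0.748·0.748 = 0.55950 and P(data|¬H) = 0.201·0.201 = 0.040401.
Bayes: P(H|data) = 0.086·0.55950 / (0.086·0.55950 + 0.914·0.040401) = 0.048117/0.085044 = 0.5658.

Posterior P(H) ≈ 0.5658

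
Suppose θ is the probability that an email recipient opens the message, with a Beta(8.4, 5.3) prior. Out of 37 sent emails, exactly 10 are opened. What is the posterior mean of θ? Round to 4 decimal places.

The binomial likelihood is conjugate to the Beta prior: with 10 successes and 27 failures, the posterior is Beta(8.4+10, 5.3+27) = Beta(18.4, 32.3).
Posterior mean = α/(α+β) = 18.4/50.7 = 0.3629.

Posterior mean ≈ 0.3629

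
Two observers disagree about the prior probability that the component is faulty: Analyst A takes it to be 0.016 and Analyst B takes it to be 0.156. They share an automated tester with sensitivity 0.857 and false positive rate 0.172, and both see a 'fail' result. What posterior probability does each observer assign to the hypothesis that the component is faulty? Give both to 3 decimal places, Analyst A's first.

Analyst A: 0.075; Analyst B: 0.479

P('+'|H) = 0.857, P('+'|¬H) = 0.172.
Analyst A: numerator 0.857·0.016 = 0.013712; evidence = 0.013712+0.172·0.984 = 0.18296; posterior = 0.075.
Analyst B: numerator 0.857·0.156 = 0.13369; evidence = 0.13369+0.172·0.844 = 0.27886; posterior = 0.479.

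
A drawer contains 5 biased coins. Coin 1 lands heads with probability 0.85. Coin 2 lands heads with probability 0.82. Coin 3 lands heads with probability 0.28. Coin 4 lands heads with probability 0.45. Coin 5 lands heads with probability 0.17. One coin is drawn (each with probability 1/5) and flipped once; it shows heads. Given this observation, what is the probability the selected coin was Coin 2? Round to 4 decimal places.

P(heads|C1) = 0.85; P(heads|C2) = 0.82; P(heads|C3) = 0.28; P(heads|C4) = 0.45; P(heads|C5) = 0.17.
Prior × likelihood for each source: 0.2·0.85=0.1700, 0.2·0.82=0.1640, 0.2·0.28=0.05600, 0.2·0.45=0.09000, 0.2·0.17=0.03400. Summing gives P(heads) = 0.51400.
P(Coin 2 | heads) = 0.1640 / 0.51400 = 0.3191.

Posterior probability ≈ 0.3191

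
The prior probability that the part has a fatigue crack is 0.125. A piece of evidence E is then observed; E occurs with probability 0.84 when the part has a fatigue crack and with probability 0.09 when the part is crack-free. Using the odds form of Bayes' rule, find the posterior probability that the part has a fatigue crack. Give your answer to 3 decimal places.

Posterior probability ≈ 0.571

Prior odds = 0.125/(1−0.125) = 0.14286. In log-odds, ln(0.14286) = -1.9459.
Add log likelihood ratio: ln(9.3333) = 2.2336.
Posterior log-odds = 0.28768, so posterior odds = exp(0.28768) = 1.3333. Converting, P(H|E) = 1.3333/2.3333 = 0.571.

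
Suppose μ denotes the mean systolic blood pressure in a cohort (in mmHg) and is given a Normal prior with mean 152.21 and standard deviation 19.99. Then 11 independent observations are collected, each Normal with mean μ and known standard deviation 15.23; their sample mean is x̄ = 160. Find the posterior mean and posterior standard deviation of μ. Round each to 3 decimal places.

Prior precision 1/τ₀² = 1/19.99² = 0.00250250; data precision n/σ² = 11/15.23² = 0.0474234.
Posterior precision = 0.00250250 + 0.0474234 = 0.0499259, giving posterior SD = 1/√0.0499259 = 4.475.
Posterior mean = (0.00250250·152.21 + 0.0474234·160) / 0.0499259 = 159.610.

Posterior mean ≈ 159.610; posterior SD ≈ 4.475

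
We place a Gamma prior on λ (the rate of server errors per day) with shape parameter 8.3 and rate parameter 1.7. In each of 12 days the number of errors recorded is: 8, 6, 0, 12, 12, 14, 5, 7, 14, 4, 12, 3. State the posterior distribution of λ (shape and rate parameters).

Posterior: Gamma(shape=105.3, rate=13.7)

Total count ∑xᵢ = 97 over n = 12 days.
Gamma is conjugate to the Poisson likelihood: posterior is Gamma(shape = 8.3+97 = 105.3, rate = 1.7+12 = 13.7).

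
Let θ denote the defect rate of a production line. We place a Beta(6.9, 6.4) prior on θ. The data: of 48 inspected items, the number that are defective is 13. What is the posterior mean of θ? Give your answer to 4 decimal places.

Posterior mean ≈ 0.3246

Observing 13 successes and 35 failures updates Beta(6.9, 6.4) by adding the success and failure counts to the two shape parameters: α = 6.9+13 = 19.9, β = 6.4+35 = 41.4.
Posterior mean = α/(α+β) = 19.9/61.3 = 0.3246.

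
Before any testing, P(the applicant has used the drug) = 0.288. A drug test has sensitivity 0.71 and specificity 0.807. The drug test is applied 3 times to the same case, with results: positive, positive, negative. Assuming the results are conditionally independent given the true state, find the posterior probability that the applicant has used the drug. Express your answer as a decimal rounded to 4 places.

With H the event that the applicant has used the drug, the joint likelihood of the observed sequence is P(data|H) = 0.71·0.71·0.29 = 0.14619 and P(data|¬H) = 0.193·0.193·0.807 = 0.030060.
Bayes: P(H|data) = 0.288·0.14619 / (0.288·0.14619 + 0.712·0.030060) = 0.042102/0.063505 = 0.6630.

Posterior P(H) ≈ 0.6630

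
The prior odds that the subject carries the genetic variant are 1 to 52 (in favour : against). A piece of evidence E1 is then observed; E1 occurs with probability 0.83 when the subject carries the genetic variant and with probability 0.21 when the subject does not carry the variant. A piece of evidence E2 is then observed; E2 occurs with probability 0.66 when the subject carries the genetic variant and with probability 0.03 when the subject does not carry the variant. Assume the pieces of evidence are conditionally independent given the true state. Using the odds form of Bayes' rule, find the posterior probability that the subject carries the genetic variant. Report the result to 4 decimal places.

Prior odds = 1/52 = 0.019231. In log-odds, ln(0.019231) = -3.9512.
Add log likelihood ratios: ln(3.9524) + ln(22.000) = 4.4654.
Posterior log-odds = 0.51412, so posterior odds = exp(0.51412) = 1.6722. Converting, P(H|E) = 1.6722/2.6722 = 0.6258.

Posterior probability ≈ 0.6258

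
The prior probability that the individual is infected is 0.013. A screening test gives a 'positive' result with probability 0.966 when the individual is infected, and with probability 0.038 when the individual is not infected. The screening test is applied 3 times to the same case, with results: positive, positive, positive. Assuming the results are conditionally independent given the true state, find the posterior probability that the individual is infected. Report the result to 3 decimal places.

With H the event that the individual is infected, the joint likelihood of the observed sequence is P(data|H) = 0.966·0.966·0.966 = 0.90143 and P(data|¬H) = 0.038·0.038·0.038 = 0.00005487.
Bayes: P(H|data) = 0.013·0.90143 / (0.013·0.90143 + 0.987·0.00005487) = 0.011719/0.011773 = 0.9954.

Posterior P(H) ≈ 0.995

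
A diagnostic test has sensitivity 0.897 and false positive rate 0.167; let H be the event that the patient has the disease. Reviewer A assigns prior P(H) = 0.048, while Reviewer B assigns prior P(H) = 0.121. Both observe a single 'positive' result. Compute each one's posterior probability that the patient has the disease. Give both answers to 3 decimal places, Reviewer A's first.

Reviewer A: 0.213; Reviewer B: 0.425

The likelihood ratio for a 'positive' result is 0.897/0.167 = 5.3713.
Reviewer A: prior odds 0.048/0.952 = 0.050420; posterior odds 0.27082; posterior probability 0.213.
Reviewer B: prior odds 0.121/0.879 = 0.13766; posterior odds 0.73939; posterior probability 0.425.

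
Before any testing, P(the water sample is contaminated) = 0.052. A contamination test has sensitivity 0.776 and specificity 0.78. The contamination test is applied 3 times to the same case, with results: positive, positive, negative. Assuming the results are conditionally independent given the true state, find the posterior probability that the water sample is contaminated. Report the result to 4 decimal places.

Let H be the event that the water sample is contaminated; start with P(H) = 0.052. P('positive'|H) = 0.776, P('positive'|¬H) = 0.22.
Update on result 1 ('positive'): P(H) ← 0.776·0.0520 / (0.776·0.0520 + 0.22·0.9480) = 0.040352/0.24891 = 0.1621.
Update on result 2 ('positive'): P(H) ← 0.776·0.1621 / (0.776·0.1621 + 0.22·0.8379) = 0.12580/0.31014 = 0.4056.
Update on result 3 ('negative'): P(H) ← 0.224·0.4056 / (0.224·0.4056 + 0.78·0.5944) = 0.090861/0.55447 = 0.1639.

Posterior P(H) ≈ 0.1639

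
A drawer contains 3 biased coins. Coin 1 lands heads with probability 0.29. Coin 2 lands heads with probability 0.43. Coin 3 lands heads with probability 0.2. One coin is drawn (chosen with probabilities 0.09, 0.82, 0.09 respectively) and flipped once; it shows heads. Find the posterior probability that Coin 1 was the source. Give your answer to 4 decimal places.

Posterior probability ≈ 0.0658

Tabulate prior·likelihood by source: [1] prior 0.09, lik 0.29, product 0.02610; [2] prior 0.82, lik 0.43, product 0.3526; [3] prior 0.09, lik 0.2, product 0.01800.
Normalizing constant = 0.39670; the posterior for Coin 1 is its product over the sum, 0.02610/0.39670 = 0.0658.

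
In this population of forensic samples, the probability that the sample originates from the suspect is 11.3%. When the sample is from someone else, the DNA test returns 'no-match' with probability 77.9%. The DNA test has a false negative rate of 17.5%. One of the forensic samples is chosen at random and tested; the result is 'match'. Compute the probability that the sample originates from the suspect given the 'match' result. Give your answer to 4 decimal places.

Let H be the event that the sample originates from the suspect. P(H) = 0.113, so P(¬H) = 0.887. With E the 'match' result, P(E|H) = 0.825 and P(E|¬H) = 0.221.
P(E) = 0.825·0.113 + 0.221·0.887 = 0.093225 + 0.19603 = 0.28925.
By Bayes' theorem, P(H|E) = 0.093225 / 0.28925 = 0.3223.

P(H | E) ≈ 0.3223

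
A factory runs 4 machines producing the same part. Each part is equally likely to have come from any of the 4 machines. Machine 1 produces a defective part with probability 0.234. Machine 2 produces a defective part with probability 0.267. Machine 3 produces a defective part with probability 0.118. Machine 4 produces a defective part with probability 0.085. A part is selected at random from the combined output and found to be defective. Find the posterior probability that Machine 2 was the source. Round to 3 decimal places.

Tabulate prior·likelihood by source: [1] prior 0.25, lik 0.234, product 0.05850; [2] prior 0.25, lik 0.267, product 0.06675; [3] prior 0.25, lik 0.118, product 0.02950; [4] prior 0.25, lik 0.085, product 0.02125.
Normalizing constant = 0.17600; the posterior for Machine 2 is its product over the sum, 0.06675/0.17600 = 0.379.

Posterior probability ≈ 0.379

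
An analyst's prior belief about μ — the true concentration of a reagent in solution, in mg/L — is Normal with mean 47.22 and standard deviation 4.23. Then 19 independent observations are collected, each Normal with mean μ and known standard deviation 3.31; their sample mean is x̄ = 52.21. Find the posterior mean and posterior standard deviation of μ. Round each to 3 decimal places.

Posterior mean ≈ 52.054; posterior SD ≈ 0.747

With known σ, the Normal prior is conjugate. Weight on the data is w = (n/σ²)/(n/σ² + 1/τ₀²) = 1.73419/(1.73419+0.0558881) = 0.96878.
Posterior mean = w·x̄ + (1−w)·μ₀ = 0.96878·52.21 + 0.031221·47.22 = 52.054. Posterior variance = 1/(1.73419+0.0558881) = 0.558634, so SD = 0.747.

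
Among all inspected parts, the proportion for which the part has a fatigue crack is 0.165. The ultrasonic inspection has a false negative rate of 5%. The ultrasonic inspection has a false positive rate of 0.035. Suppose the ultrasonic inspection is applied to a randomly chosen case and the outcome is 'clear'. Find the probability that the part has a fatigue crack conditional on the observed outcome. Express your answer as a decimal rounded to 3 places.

P(H | E) ≈ 0.010

Let H be the event that the part has a fatigue crack. P(H) = 0.165, so P(¬H) = 0.835. With E the 'clear' result, P(E|H) = 0.05 and P(E|¬H) = 0.965.
P(E) = 0.05·0.165 + 0.965·0.835 = 0.0082500 + 0.80577 = 0.81402.
By Bayes' theorem, P(H|E) = 0.0082500 / 0.81402 = 0.010.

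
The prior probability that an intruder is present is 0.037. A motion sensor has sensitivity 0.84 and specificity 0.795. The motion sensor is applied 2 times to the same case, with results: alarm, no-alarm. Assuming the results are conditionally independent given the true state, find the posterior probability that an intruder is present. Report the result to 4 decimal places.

Let H be the event that an intruder is present; start with P(H) = 0.037. P('alarm'|H) = 0.84, P('alarm'|¬H) = 0.205.
Update on result 1 ('alarm'): P(H) ← 0.84·0.0370 / (0.84·0.0370 + 0.205·0.9630) = 0.031080/0.22849 = 0.1360.
Update on result 2 ('no-alarm'): P(H) ← 0.16·0.1360 / (0.16·0.1360 + 0.795·0.8640) = 0.021763/0.70863 = 0.0307.

Posterior P(H) ≈ 0.0307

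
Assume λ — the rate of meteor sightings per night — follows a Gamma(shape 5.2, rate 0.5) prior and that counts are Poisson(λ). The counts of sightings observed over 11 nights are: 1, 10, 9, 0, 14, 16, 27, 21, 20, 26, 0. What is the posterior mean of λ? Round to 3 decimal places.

The Poisson likelihood adds the total count to the shape and the number of exposure periods to the rate. Here ∑xᵢ = 144 and n = 11, so shape 5.2→149.2 and rate 0.5→11.5.
Posterior mean = shape/rate = 149.2/11.5 = 12.974.

Posterior mean ≈ 12.974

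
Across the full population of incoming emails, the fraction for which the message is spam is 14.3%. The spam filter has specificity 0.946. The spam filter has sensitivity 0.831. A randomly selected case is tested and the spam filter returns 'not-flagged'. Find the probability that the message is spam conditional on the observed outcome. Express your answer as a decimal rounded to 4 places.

Write H for 'the message is spam'. Prior odds H:¬H = 0.143/0.857 = 0.16686. For the 'not-flagged' outcome, the likelihood ratio is 0.169/0.946 = 0.17865.
Posterior odds = 0.16686 × 0.17865 = 0.029809, so P(H|E) = 0.029809/(1+0.029809) = 0.0289.

P(H | E) ≈ 0.0289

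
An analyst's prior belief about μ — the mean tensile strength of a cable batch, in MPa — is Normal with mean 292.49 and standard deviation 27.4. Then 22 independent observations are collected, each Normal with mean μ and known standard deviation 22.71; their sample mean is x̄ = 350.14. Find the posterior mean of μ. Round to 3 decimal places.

Prior precision 1/τ₀² = 1/27.4² = 0.00133198; data precision n/σ² = 22/22.71² = 0.0426568.
Posterior precision = 0.00133198 + 0.0426568 = 0.0439888.
Posterior mean = (0.00133198·292.49 + 0.0426568·350.14) / 0.0439888 = 348.394.

Posterior mean ≈ 348.394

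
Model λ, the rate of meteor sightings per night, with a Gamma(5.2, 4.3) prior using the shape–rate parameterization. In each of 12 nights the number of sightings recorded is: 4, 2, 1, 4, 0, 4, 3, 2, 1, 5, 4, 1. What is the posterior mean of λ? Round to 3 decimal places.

The Poisson likelihood adds the total count to the shape and the number of exposure periods to the rate. Here ∑xᵢ = 31 and n = 12, so shape 5.2→36.2 and rate 4.3→16.3.
Posterior mean = shape/rate = 36.2/16.3 = 2.221.

Posterior mean ≈ 2.221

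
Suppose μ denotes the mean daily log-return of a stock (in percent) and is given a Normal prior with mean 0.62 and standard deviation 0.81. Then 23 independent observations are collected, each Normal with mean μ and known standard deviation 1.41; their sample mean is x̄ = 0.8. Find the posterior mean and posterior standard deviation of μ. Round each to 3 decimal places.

With known σ, the Normal prior is conjugate. Weight on the data is w = (n/σ²)/(n/σ² + 1/τ₀²) = 11.5688/(11.5688+1.52416) = 0.88359.
Posterior mean = w·x̄ + (1−w)·μ₀ = 0.88359·0.8 + 0.11641·0.62 = 0.779. Posterior variance = 1/(11.5688+1.52416) = 0.0763767, so SD = 0.276.

Posterior mean ≈ 0.779; posterior SD ≈ 0.276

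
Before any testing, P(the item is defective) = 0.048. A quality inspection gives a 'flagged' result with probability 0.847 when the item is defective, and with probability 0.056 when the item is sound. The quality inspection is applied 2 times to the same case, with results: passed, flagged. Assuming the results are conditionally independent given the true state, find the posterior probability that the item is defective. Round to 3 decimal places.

Let H be the event that the item is defective; start with P(H) = 0.048. P('flagged'|H) = 0.847, P('flagged'|¬H) = 0.056.
Update on result 1 ('passed'): P(H) ← 0.153·0.0480 / (0.153·0.0480 + 0.944·0.9520) = 0.0073440/0.90603 = 0.0081.
Update on result 2 ('flagged'): P(H) ← 0.847·0.0081 / (0.847·0.0081 + 0.056·0.9919) = 0.0068655/0.062412 = 0.1100.

Posterior P(H) ≈ 0.110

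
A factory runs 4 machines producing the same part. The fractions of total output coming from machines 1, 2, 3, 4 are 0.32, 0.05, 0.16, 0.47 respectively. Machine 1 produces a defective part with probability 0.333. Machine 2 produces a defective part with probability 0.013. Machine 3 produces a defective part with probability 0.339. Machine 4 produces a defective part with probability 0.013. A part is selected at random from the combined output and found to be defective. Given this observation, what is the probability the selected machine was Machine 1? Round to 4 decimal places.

Tabulate prior·likelihood by source: [1] prior 0.32, lik 0.333, product 0.1066; [2] prior 0.05, lik 0.013, product 0.0006500; [3] prior 0.16, lik 0.339, product 0.05424; [4] prior 0.47, lik 0.013, product 0.006110.
Normalizing constant = 0.16756; the posterior for Machine 1 is its product over the sum, 0.1066/0.16756 = 0.6360.

Posterior probability ≈ 0.6360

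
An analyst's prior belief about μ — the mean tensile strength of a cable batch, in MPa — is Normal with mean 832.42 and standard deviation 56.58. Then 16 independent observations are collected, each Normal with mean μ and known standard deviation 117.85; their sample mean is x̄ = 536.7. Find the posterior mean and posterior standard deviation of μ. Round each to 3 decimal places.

Posterior mean ≈ 599.781; posterior SD ≈ 26.132

Prior precision 1/τ₀² = 1/56.58² = 0.00031237; data precision n/σ² = 16/117.85² = 0.00115202.
Posterior precision = 0.00031237 + 0.00115202 = 0.00146440, giving posterior SD = 1/√0.00146440 = 26.132.
Posterior mean = (0.00031237·832.42 + 0.00115202·536.7) / 0.00146440 = 599.781.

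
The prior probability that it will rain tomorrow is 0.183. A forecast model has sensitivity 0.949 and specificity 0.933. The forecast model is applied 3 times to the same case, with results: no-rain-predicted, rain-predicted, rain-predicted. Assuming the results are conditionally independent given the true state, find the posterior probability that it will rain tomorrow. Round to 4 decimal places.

Posterior P(H) ≈ 0.7107

Let H be the event that it will rain tomorrow; start with P(H) = 0.183. P('rain-predicted'|H) = 0.949, P('rain-predicted'|¬H) = 0.067.
Update on result 1 ('no-rain-predicted'): P(H) ← 0.051·0.1830 / (0.051·0.1830 + 0.933·0.8170) = 0.0093330/0.77159 = 0.0121.
Update on result 2 ('rain-predicted'): P(H) ← 0.949·0.0121 / (0.949·0.0121 + 0.067·0.9879) = 0.011479/0.077668 = 0.1478.
Update on result 3 ('rain-predicted'): P(H) ← 0.949·0.1478 / (0.949·0.1478 + 0.067·0.8522) = 0.14026/0.19735 = 0.7107.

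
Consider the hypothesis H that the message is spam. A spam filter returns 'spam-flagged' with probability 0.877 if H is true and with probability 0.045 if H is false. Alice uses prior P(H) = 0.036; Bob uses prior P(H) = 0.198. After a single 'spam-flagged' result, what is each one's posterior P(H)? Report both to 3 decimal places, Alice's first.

Alice: 0.421; Bob: 0.828

P('+'|H) = 0.877, P('+'|¬H) = 0.045.
Alice: numerator 0.877·0.036 = 0.031572; evidence = 0.031572+0.045·0.964 = 0.074952; posterior = 0.421.
Bob: numerator 0.877·0.198 = 0.17365; evidence = 0.17365+0.045·0.802 = 0.20974; posterior = 0.828.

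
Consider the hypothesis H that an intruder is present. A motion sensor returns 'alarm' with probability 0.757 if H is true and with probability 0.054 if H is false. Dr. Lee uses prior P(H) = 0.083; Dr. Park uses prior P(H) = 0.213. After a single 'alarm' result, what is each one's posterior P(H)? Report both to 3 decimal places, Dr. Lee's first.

Dr. Lee: 0.559; Dr. Park: 0.791

P('+'|H) = 0.757, P('+'|¬H) = 0.054.
Dr. Lee: numerator 0.757·0.083 = 0.062831; evidence = 0.062831+0.054·0.917 = 0.11235; posterior = 0.559.
Dr. Park: numerator 0.757·0.213 = 0.16124; evidence = 0.16124+0.054·0.787 = 0.20374; posterior = 0.791.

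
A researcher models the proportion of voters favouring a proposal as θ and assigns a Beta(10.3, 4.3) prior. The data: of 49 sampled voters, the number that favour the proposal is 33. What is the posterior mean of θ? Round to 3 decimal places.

Posterior mean ≈ 0.681

Observing 33 successes and 16 failures updates Beta(10.3, 4.3) by adding the success and failure counts to the two shape parameters: α = 10.3+33 = 43.3, β = 4.3+16 = 20.3.
Posterior mean = α/(α+β) = 43.3/63.6 = 0.681.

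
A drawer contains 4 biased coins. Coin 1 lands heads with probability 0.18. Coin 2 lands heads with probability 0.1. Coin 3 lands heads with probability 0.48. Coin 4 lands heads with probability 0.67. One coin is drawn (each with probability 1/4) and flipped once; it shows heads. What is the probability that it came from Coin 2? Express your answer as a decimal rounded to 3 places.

P(heads|C1) = 0.18; P(heads|C2) = 0.1; P(heads|C3) = 0.48; P(heads|C4) = 0.67.
Prior × likelihood for each source: 0.25·0.18=0.04500, 0.25·0.1=0.02500, 0.25·0.48=0.1200, 0.25·0.67=0.1675. Summing gives P(heads) = 0.35750.
P(Coin 2 | heads) = 0.02500 / 0.35750 = 0.070.

Posterior probability ≈ 0.070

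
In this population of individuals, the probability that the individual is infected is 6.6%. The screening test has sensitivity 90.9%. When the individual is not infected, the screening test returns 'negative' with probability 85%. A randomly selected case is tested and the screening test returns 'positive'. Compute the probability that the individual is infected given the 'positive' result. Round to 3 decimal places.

Let H be the event that the individual is infected. P(H) = 0.066, so P(¬H) = 0.934. With E the 'positive' result, P(E|H) = 0.909 and P(E|¬H) = 0.15.
P(E) = 0.909·0.066 + 0.15·0.934 = 0.059994 + 0.14010 = 0.20009.
By Bayes' theorem, P(H|E) = 0.059994 / 0.20009 = 0.300.

P(H | E) ≈ 0.300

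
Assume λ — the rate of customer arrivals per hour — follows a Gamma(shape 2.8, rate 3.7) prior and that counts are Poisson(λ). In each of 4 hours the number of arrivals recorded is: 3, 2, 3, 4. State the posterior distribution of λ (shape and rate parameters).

Posterior: Gamma(shape=14.8, rate=7.7)

The Poisson likelihood adds the total count to the shape and the number of exposure periods to the rate. Here ∑xᵢ = 12 and n = 4, so shape 2.8→14.8 and rate 3.7→7.7.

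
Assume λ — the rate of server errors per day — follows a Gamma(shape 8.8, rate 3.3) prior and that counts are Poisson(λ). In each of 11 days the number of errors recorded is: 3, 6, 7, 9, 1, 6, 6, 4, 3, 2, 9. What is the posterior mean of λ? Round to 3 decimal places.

The Poisson likelihood adds the total count to the shape and the number of exposure periods to the rate. Here ∑xᵢ = 56 and n = 11, so shape 8.8→64.8 and rate 3.3→14.3.
Posterior mean = shape/rate = 64.8/14.3 = 4.531.

Posterior mean ≈ 4.531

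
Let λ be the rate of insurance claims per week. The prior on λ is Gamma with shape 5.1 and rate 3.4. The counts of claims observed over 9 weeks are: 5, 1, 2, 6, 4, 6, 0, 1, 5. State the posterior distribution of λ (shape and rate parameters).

Posterior: Gamma(shape=35.1, rate=12.4)

Total count ∑xᵢ = 30 over n = 9 weeks.
Gamma is conjugate to the Poisson likelihood: posterior is Gamma(shape = 5.1+30 = 35.1, rate = 3.4+9 = 12.4).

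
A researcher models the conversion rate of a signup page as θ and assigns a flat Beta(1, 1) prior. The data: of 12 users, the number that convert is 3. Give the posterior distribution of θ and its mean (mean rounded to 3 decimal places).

Observing 3 successes and 9 failures updates Beta(1, 1) by adding the success and failure counts to the two shape parameters: α = 1+3 = 4, β = 1+9 = 10.
Posterior mean = α/(α+β) = 4/14 = 0.286.

Posterior: Beta(4, 10); mean ≈ 0.286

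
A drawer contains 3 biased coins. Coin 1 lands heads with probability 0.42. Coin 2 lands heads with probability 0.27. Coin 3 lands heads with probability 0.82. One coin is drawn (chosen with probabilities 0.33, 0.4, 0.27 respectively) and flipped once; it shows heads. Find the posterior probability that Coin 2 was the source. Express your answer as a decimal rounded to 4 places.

P(heads|C1) = 0.42; P(heads|C2) = 0.27; P(heads|C3) = 0.82.
Prior × likelihood for each source: 0.33·0.42=0.1386, 0.4·0.27=0.1080, 0.27·0.82=0.2214. Summing gives P(heads) = 0.46800.
P(Coin 2 | heads) = 0.1080 / 0.46800 = 0.2308.

Posterior probability ≈ 0.2308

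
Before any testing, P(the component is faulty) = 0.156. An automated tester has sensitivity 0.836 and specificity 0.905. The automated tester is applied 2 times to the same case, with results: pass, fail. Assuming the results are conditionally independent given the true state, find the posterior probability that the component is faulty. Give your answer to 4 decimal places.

Posterior P(H) ≈ 0.2277

With H the event that the component is faulty, the joint likelihood of the observed sequence is P(data|H) = 0.164·0.836 = 0.13710 and P(data|¬H) = 0.905·0.095 = 0.085975.
Bayes: P(H|data) = 0.156·0.13710 / (0.156·0.13710 + 0.844·0.085975) = 0.021388/0.093951 = 0.2277.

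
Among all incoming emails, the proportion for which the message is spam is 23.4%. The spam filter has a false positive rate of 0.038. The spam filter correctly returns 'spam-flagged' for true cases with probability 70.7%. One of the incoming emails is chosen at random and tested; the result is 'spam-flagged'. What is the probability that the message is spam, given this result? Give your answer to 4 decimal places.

Let H be the event that the message is spam. P(H) = 0.234, so P(¬H) = 0.766. With E the 'spam-flagged' result, P(E|H) = 0.707 and P(E|¬H) = 0.038.
P(E) = 0.707·0.234 + 0.038·0.766 = 0.16544 + 0.029108 = 0.19455.
By Bayes' theorem, P(H|E) = 0.16544 / 0.19455 = 0.8504.

P(H | E) ≈ 0.8504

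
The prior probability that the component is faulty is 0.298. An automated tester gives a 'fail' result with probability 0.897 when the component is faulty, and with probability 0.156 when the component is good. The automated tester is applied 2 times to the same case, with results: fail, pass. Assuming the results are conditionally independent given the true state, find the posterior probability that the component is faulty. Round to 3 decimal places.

Let H be the event that the component is faulty; start with P(H) = 0.298. P('fail'|H) = 0.897, P('fail'|¬H) = 0.156.
Update on result 1 ('fail'): P(H) ← 0.897·0.2980 / (0.897·0.2980 + 0.156·0.7020) = 0.26731/0.37682 = 0.7094.
Update on result 2 ('pass'): P(H) ← 0.103·0.7094 / (0.103·0.7094 + 0.844·0.2906) = 0.073066/0.31835 = 0.2295.

Posterior P(H) ≈ 0.230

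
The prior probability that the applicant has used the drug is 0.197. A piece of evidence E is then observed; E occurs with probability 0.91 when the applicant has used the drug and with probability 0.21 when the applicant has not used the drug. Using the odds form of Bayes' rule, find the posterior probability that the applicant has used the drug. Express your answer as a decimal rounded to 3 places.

Prior odds = 0.197/(1−0.197) = 0.24533. In log-odds, ln(0.24533) = -1.4052.
Add log likelihood ratio: ln(4.3333) = 1.4663.
Posterior log-odds = 0.061186, so posterior odds = exp(0.061186) = 1.0631. Converting, P(H|E) = 1.0631/2.0631 = 0.515.

Posterior probability ≈ 0.515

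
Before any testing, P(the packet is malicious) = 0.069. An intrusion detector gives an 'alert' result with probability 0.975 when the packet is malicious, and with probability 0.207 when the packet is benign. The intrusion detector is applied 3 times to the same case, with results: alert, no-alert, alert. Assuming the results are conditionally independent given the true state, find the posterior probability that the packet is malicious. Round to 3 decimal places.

Let H be the event that the packet is malicious; start with P(H) = 0.069. P('alert'|H) = 0.975, P('alert'|¬H) = 0.207.
Update on result 1 ('alert'): P(H) ← 0.975·0.0690 / (0.975·0.0690 + 0.207·0.9310) = 0.067275/0.25999 = 0.2588.
Update on result 2 ('no-alert'): P(H) ← 0.025·0.2588 / (0.025·0.2588 + 0.793·0.7412) = 0.0064689/0.59427 = 0.0109.
Update on result 3 ('alert'): P(H) ← 0.975·0.0109 / (0.975·0.0109 + 0.207·0.9891) = 0.010613/0.21536 = 0.0493.

Posterior P(H) ≈ 0.049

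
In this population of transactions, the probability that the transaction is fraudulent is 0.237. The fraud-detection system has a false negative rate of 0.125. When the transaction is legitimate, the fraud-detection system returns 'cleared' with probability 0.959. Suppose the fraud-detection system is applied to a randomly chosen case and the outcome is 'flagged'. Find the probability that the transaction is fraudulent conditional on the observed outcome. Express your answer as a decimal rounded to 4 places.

Write H for 'the transaction is fraudulent'. Prior odds H:¬H = 0.237/0.763 = 0.31062. For the 'flagged' outcome, the likelihood ratio is 0.875/0.041 = 21.341.
Posterior odds = 0.31062 × 21.341 = 6.6290, so P(H|E) = 6.6290/(1+6.6290) = 0.8689.

P(H | E) ≈ 0.8689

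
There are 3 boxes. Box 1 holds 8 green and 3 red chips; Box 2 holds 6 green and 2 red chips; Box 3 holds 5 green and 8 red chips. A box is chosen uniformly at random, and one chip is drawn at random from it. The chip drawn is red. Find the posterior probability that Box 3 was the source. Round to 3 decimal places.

Tabulate prior·likelihood by source: [1] prior 0.333333, lik 0.2727, product 0.09091; [2] prior 0.333333, lik 0.25, product 0.08333; [3] prior 0.333333, lik 0.6154, product 0.2051.
Normalizing constant = 0.37937; the posterior for Box 3 is its product over the sum, 0.2051/0.37937 = 0.541.

Posterior probability ≈ 0.541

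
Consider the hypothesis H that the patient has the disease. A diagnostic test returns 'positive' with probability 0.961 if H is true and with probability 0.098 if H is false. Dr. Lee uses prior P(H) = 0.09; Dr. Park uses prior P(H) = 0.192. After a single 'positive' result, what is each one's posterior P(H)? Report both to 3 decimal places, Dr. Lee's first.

Dr. Lee: 0.492; Dr. Park: 0.700

The likelihood ratio for a 'positive' result is 0.961/0.098 = 9.8061.
Dr. Lee: prior odds 0.09/0.91 = 0.098901; posterior odds 0.96984; posterior probability 0.492.
Dr. Park: prior odds 0.192/0.808 = 0.23762; posterior odds 2.3302; posterior probability 0.700.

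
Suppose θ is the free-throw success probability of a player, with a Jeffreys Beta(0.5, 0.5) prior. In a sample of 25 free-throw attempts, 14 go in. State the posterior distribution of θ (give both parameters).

Posterior: Beta(14.5, 11.5)

The binomial likelihood is conjugate to the Beta prior: with 14 successes and 11 failures, the posterior is Beta(0.5+14, 0.5+11) = Beta(14.5, 11.5).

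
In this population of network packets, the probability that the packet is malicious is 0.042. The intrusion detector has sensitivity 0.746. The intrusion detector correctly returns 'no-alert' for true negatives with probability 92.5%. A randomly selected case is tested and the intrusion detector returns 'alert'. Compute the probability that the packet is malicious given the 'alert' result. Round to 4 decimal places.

P(H | E) ≈ 0.3037

Let H be the event that the packet is malicious. P(H) = 0.042, so P(¬H) = 0.958. With E the 'alert' result, P(E|H) = 0.746 and P(E|¬H) = 0.075.
P(E) = 0.746·0.042 + 0.075·0.958 = 0.031332 + 0.071850 = 0.10318.
By Bayes' theorem, P(H|E) = 0.031332 / 0.10318 = 0.3037.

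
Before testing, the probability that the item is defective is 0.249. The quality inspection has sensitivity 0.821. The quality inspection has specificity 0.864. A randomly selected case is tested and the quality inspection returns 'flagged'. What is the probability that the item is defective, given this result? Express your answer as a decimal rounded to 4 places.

Write H for 'the item is defective'. Prior odds H:¬H = 0.249/0.751 = 0.33156. For the 'flagged' outcome, the likelihood ratio is 0.821/0.136 = 6.0368.
Posterior odds = 0.33156 × 6.0368 = 2.0015, so P(H|E) = 2.0015/(1+2.0015) = 0.6668.

P(H | E) ≈ 0.6668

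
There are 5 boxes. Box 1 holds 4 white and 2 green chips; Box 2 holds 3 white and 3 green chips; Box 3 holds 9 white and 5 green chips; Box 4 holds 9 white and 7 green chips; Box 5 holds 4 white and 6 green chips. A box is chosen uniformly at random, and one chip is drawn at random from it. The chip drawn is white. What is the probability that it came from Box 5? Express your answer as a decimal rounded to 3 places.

Posterior probability ≈ 0.144

Tabulate prior·likelihood by source: [1] prior 0.2, lik 0.6667, product 0.1333; [2] prior 0.2, lik 0.5, product 0.1000; [3] prior 0.2, lik 0.6429, product 0.1286; [4] prior 0.2, lik 0.5625, product 0.1125; [5] prior 0.2, lik 0.4, product 0.08000.
Normalizing constant = 0.55440; the posterior for Box 5 is its product over the sum, 0.08000/0.55440 = 0.144.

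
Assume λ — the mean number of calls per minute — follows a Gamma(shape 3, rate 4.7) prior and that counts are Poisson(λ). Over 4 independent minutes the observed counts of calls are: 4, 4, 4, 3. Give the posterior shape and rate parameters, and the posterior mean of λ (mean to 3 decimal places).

Posterior: Gamma(shape=18, rate=8.7); mean ≈ 2.069

Total count ∑xᵢ = 15 over n = 4 minutes.
Gamma is conjugate to the Poisson likelihood: posterior is Gamma(shape = 3+15 = 18, rate = 4.7+4 = 8.7).
Posterior mean = shape/rate = 18/8.7 = 2.069.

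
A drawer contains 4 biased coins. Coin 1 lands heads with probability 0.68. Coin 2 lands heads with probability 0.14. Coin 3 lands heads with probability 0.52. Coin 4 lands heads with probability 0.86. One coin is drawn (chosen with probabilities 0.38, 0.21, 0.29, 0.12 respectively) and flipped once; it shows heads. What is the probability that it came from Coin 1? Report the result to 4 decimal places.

Posterior probability ≈ 0.4769

P(heads|C1) = 0.68; P(heads|C2) = 0.14; P(heads|C3) = 0.52; P(heads|C4) = 0.86.
Prior × likelihood for each source: 0.38·0.68=0.2584, 0.21·0.14=0.02940, 0.29·0.52=0.1508, 0.12·0.86=0.1032. Summing gives P(heads) = 0.54180.
P(Coin 1 | heads) = 0.2584 / 0.54180 = 0.4769.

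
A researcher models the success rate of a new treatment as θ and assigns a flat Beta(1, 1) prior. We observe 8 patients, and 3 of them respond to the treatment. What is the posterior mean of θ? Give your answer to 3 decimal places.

Posterior mean ≈ 0.400

The binomial likelihood is conjugate to the Beta prior: with 3 successes and 5 failures, the posterior is Beta(1+3, 1+5) = Beta(4, 6).
E[θ | data] = 4/(4+6) = 0.400.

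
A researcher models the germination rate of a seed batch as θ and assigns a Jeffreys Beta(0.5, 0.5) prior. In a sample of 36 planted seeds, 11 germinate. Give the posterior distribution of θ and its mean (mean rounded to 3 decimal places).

Posterior: Beta(11.5, 25.5); mean ≈ 0.311

Observing 11 successes and 25 failures updates Beta(0.5, 0.5) by adding the success and failure counts to the two shape parameters: α = 0.5+11 = 11.5, β = 0.5+25 = 25.5.
E[θ | data] = 11.5/(11.5+25.5) = 0.311.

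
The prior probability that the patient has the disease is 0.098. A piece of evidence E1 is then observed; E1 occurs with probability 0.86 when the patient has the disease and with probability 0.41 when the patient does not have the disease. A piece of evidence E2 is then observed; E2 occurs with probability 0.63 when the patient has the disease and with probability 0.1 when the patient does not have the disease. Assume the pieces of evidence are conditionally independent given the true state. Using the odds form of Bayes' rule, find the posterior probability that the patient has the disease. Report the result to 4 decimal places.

Posterior probability ≈ 0.5894

Prior odds = 0.098/(1−0.098) = 0.10865.
Likelihood ratio for E1 = 0.86/0.41 = 2.0976.
Likelihood ratio for E2 = 0.63/0.1 = 6.3000.
Posterior odds = prior odds × LR₁ × LR₂ = 1.4357.
Posterior probability = odds/(1+odds) = 1.4357/2.4357 = 0.5894.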